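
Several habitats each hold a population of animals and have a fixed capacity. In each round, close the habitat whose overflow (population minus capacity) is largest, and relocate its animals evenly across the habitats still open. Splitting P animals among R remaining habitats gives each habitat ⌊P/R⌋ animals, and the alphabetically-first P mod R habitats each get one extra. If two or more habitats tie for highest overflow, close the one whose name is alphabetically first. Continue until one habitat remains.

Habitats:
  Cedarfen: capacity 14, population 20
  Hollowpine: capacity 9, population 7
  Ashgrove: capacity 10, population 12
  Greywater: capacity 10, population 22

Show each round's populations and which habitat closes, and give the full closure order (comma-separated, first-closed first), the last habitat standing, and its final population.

Round 1: Ashgrove=12 Cedarfen=20 Greywater=22 Hollowpine=7 → close Greywater (overflow 12)
  22÷3 = 7 each, +1 to first 1
Round 2: Ashgrove=20 Cedarfen=27 Hollowpine=14 → close Cedarfen (overflow 13)
  27÷2 = 13 each, +1 to first 1
Round 3: Ashgrove=34 Hollowpine=27 → close Ashgrove (overflow 24)
  34÷1 = 34 each, +1 to first 0

Closure order: Greywater, Cedarfen, Ashgrove
Last habitat: Hollowpine with 61 animals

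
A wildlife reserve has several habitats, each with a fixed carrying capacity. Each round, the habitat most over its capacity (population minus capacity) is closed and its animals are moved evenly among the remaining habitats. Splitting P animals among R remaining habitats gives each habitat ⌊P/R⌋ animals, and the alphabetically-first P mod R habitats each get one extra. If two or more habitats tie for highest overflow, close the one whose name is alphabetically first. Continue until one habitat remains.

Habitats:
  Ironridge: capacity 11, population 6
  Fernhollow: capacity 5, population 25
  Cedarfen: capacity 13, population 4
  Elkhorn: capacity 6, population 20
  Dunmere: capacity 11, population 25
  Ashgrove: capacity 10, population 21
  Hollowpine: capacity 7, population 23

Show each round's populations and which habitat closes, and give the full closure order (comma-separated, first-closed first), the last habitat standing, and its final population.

Round 1: Ashgrove=21 Cedarfen=4 Dunmere=25 Elkhorn=20 Fernhollow=25 Hollowpine=23 Ironridge=6 → close Fernhollow (overflow 20)
  25÷6 = 4 each, +1 to first 1
Round 2: Ashgrove=26 Cedarfen=8 Dunmere=29 Elkhorn=24 Hollowpine=27 Ironridge=10 → close Hollowpine (overflow 20)
  27÷5 = 5 each, +1 to first 2
Round 3: Ashgrove=32 Cedarfen=14 Dunmere=34 Elkhorn=29 Ironridge=15 → close Dunmere (overflow 23)
  34÷4 = 8 each, +1 to first 2
Round 4: Ashgrove=41 Cedarfen=23 Elkhorn=37 Ironridge=23 → close Ashgrove (overflow 31)
  41÷3 = 13 each, +1 to first 2
Round 5: Cedarfen=37 Elkhorn=51 Ironridge=36 → close Elkhorn (overflow 45)
  51÷2 = 25 each, +1 to first 1
Round 6: Cedarfen=63 Ironridge=61 → close Cedarfen (overflow 50)
  63÷1 = 63 each, +1 to first 0

Closure order: Fernhollow, Hollowpine, Dunmere, Ashgrove, Elkhorn, Cedarfen
Last habitat: Ironridge with 124 animals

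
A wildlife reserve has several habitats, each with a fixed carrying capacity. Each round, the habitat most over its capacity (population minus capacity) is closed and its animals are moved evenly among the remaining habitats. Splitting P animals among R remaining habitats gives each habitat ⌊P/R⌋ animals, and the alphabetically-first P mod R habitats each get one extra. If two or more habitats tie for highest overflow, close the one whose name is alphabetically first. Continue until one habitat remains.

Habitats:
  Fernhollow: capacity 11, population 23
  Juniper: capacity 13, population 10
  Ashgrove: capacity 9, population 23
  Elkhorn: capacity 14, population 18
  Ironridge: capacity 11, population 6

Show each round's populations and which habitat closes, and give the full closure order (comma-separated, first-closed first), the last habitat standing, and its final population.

Closure order: Ashgrove, Fernhollow, Elkhorn, Ironridge
Last habitat: Juniper with 80 animals

Round 1: Ashgrove=23 Elkhorn=18 Fernhollow=23 Ironridge=6 Juniper=10 → close Ashgrove (overflow 14)
  23÷4 = 5 each, +1 to first 3
Round 2: Elkhorn=24 Fernhollow=29 Ironridge=12 Juniper=15 → close Fernhollow (overflow 18)
  29÷3 = 9 each, +1 to first 2
Round 3: Elkhorn=34 Ironridge=22 Juniper=24 → close Elkhorn (overflow 20)
  34÷2 = 17 each, +1 to first 0
Round 4: Ironridge=39 Juniper=41 → close Ironridge (overflow 28)
  39÷1 = 39 each, +1 to first 0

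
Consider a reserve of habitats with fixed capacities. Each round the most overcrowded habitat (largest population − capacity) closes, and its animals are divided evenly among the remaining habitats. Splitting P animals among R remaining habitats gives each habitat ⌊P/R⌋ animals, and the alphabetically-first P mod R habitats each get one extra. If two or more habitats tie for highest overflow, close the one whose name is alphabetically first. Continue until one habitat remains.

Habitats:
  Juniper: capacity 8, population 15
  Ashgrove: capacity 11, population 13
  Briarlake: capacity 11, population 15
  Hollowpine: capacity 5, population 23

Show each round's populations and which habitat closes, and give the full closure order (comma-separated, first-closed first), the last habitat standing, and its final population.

Round 1: Ashgrove=13 Briarlake=15 Hollowpine=23 Juniper=15 → close Hollowpine (overflow 18)
  23÷3 = 7 each, +1 to first 2
Round 2: Ashgrove=21 Briarlake=23 Juniper=22 → close Juniper (overflow 14)
  22÷2 = 11 each, +1 to first 0
Round 3: Ashgrove=32 Briarlake=34 → close Briarlake (overflow 23)
  34÷1 = 34 each, +1 to first 0

Closure order: Hollowpine, Juniper, Briarlake
Last habitat: Ashgrove with 66 animals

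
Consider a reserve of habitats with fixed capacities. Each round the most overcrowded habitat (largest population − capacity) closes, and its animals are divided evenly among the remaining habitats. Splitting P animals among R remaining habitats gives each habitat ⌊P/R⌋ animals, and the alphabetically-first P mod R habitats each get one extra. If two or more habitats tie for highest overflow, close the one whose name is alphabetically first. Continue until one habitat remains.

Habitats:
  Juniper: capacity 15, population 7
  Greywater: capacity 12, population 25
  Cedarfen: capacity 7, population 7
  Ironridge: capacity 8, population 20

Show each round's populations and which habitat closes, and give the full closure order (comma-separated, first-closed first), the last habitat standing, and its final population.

Round 1: Cedarfen=7 Greywater=25 Ironridge=20 Juniper=7 → close Greywater (overflow 13)
  25÷3 = 8 each, +1 to first 1
Round 2: Cedarfen=16 Ironridge=28 Juniper=15 → close Ironridge (overflow 20)
  28÷2 = 14 each, +1 to first 0
Round 3: Cedarfen=30 Juniper=29 → close Cedarfen (overflow 23)
  30÷1 = 30 each, +1 to first 0

Closure order: Greywater, Ironridge, Cedarfen
Last habitat: Juniper with 59 animals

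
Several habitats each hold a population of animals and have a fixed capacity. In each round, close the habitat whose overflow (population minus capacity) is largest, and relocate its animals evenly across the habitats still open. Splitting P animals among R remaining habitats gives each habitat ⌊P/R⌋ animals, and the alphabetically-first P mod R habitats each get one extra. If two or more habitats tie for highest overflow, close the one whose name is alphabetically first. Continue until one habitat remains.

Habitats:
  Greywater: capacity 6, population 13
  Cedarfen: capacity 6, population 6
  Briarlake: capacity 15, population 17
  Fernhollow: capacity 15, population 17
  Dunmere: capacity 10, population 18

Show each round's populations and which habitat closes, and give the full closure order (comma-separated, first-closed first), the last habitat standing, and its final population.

Closure order: Dunmere, Greywater, Briarlake, Cedarfen
Last habitat: Fernhollow with 71 animals

Round 1: Briarlake=17 Cedarfen=6 Dunmere=18 Fernhollow=17 Greywater=13 → close Dunmere (overflow 8)
  18÷4 = 4 each, +1 to first 2
Round 2: Briarlake=22 Cedarfen=11 Fernhollow=21 Greywater=17 → close Greywater (overflow 11)
  17÷3 = 5 each, +1 to first 2
Round 3: Briarlake=28 Cedarfen=17 Fernhollow=26 → close Briarlake (overflow 13)
  28÷2 = 14 each, +1 to first 0
Round 4: Cedarfen=31 Fernhollow=40 → close Cedarfen (overflow 25)
  31÷1 = 31 each, +1 to first 0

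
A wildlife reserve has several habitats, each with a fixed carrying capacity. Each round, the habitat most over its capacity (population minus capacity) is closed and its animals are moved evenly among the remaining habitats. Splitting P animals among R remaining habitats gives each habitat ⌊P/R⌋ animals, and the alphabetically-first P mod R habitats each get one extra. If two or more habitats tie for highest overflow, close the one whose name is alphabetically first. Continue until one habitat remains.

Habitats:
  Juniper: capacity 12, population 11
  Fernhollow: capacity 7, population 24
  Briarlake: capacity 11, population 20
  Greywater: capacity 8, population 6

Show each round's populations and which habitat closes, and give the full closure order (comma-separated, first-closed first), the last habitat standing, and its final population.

Round 1: Briarlake=20 Fernhollow=24 Greywater=6 Juniper=11 → close Fernhollow (overflow 17)
  24÷3 = 8 each, +1 to first 0
Round 2: Briarlake=28 Greywater=14 Juniper=19 → close Briarlake (overflow 17)
  28÷2 = 14 each, +1 to first 0
Round 3: Greywater=28 Juniper=33 → close Juniper (overflow 21)
  33÷1 = 33 each, +1 to first 0

Closure order: Fernhollow, Briarlake, Juniper
Last habitat: Greywater with 61 animals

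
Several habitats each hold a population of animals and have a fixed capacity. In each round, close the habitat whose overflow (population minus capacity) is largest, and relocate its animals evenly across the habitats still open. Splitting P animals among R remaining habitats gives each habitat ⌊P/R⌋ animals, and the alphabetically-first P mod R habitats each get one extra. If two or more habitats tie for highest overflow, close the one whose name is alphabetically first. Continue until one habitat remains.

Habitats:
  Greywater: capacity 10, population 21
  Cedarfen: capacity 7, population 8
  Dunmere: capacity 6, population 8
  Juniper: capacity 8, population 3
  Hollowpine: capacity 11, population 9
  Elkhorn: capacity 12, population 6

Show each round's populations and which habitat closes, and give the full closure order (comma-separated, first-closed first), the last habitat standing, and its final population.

Round 1: Cedarfen=8 Dunmere=8 Elkhorn=6 Greywater=21 Hollowpine=9 Juniper=3 → close Greywater (overflow 11)
  21÷5 = 4 each, +1 to first 1
Round 2: Cedarfen=13 Dunmere=12 Elkhorn=10 Hollowpine=13 Juniper=7 → close Cedarfen (overflow 6)
  13÷4 = 3 each, +1 to first 1
Round 3: Dunmere=16 Elkhorn=13 Hollowpine=16 Juniper=10 → close Dunmere (overflow 10)
  16÷3 = 5 each, +1 to first 1
Round 4: Elkhorn=19 Hollowpine=21 Juniper=15 → close Hollowpine (overflow 10)
  21÷2 = 10 each, +1 to first 1
Round 5: Elkhorn=30 Juniper=25 → close Elkhorn (overflow 18)
  30÷1 = 30 each, +1 to first 0

Closure order: Greywater, Cedarfen, Dunmere, Hollowpine, Elkhorn
Last habitat: Juniper with 55 animals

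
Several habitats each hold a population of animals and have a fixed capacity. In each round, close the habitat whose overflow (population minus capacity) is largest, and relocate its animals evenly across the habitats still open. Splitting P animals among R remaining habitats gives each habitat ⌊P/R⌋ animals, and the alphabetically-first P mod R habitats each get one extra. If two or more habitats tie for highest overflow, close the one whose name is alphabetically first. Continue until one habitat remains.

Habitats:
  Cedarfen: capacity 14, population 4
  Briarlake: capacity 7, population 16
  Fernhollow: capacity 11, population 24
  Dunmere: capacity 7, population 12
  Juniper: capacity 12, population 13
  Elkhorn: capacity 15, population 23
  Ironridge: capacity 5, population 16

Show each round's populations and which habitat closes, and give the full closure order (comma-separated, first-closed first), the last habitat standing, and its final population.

Round 1: Briarlake=16 Cedarfen=4 Dunmere=12 Elkhorn=23 Fernhollow=24 Ironridge=16 Juniper=13 → close Fernhollow (overflow 13)
  24÷6 = 4 each, +1 to first 0
Round 2: Briarlake=20 Cedarfen=8 Dunmere=16 Elkhorn=27 Ironridge=20 Juniper=17 → close Ironridge (overflow 15)
  20÷5 = 4 each, +1 to first 0
Round 3: Briarlake=24 Cedarfen=12 Dunmere=20 Elkhorn=31 Juniper=21 → close Briarlake (overflow 17)
  24÷4 = 6 each, +1 to first 0
Round 4: Cedarfen=18 Dunmere=26 Elkhorn=37 Juniper=27 → close Elkhorn (overflow 22)
  37÷3 = 12 each, +1 to first 1
Round 5: Cedarfen=31 Dunmere=38 Juniper=39 → close Dunmere (overflow 31)
  38÷2 = 19 each, +1 to first 0
Round 6: Cedarfen=50 Juniper=58 → close Juniper (overflow 46)
  58÷1 = 58 each, +1 to first 0

Closure order: Fernhollow, Ironridge, Briarlake, Elkhorn, Dunmere, Juniper
Last habitat: Cedarfen with 108 animals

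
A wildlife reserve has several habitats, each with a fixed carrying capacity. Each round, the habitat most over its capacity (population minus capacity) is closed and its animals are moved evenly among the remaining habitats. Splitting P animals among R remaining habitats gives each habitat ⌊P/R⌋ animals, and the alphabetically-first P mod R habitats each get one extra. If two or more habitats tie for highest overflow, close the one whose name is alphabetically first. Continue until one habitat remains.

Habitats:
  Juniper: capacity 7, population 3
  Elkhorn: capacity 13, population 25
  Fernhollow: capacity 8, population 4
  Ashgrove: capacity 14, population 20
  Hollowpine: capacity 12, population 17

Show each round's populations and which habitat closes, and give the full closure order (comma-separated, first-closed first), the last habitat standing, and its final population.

Closure order: Elkhorn, Ashgrove, Hollowpine, Fernhollow
Last habitat: Juniper with 69 animals

Round 1: Ashgrove=20 Elkhorn=25 Fernhollow=4 Hollowpine=17 Juniper=3 → close Elkhorn (overflow 12)
  25÷4 = 6 each, +1 to first 1
Round 2: Ashgrove=27 Fernhollow=10 Hollowpine=23 Juniper=9 → close Ashgrove (overflow 13)
  27÷3 = 9 each, +1 to first 0
Round 3: Fernhollow=19 Hollowpine=32 Juniper=18 → close Hollowpine (overflow 20)
  32÷2 = 16 each, +1 to first 0
Round 4: Fernhollow=35 Juniper=34 → close Fernhollow (overflow 27)
  35÷1 = 35 each, +1 to first 0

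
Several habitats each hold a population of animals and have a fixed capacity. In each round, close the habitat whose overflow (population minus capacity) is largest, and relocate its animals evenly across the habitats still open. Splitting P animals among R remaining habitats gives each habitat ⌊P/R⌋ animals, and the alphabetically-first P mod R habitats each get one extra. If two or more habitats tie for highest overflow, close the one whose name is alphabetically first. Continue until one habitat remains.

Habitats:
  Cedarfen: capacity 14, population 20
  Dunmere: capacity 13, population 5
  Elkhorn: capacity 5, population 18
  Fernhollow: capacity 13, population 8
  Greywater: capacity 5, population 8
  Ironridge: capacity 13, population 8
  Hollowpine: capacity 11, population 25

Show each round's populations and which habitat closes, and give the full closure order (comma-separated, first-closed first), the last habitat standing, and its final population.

Closure order: Hollowpine, Elkhorn, Cedarfen, Greywater, Fernhollow, Dunmere
Last habitat: Ironridge with 92 animals

Round 1: Cedarfen=20 Dunmere=5 Elkhorn=18 Fernhollow=8 Greywater=8 Hollowpine=25 Ironridge=8 → close Hollowpine (overflow 14)
  25÷6 = 4 each, +1 to first 1
Round 2: Cedarfen=25 Dunmere=9 Elkhorn=22 Fernhollow=12 Greywater=12 Ironridge=12 → close Elkhorn (overflow 17)
  22÷5 = 4 each, +1 to first 2
Round 3: Cedarfen=30 Dunmere=14 Fernhollow=16 Greywater=16 Ironridge=16 → close Cedarfen (overflow 16)
  30÷4 = 7 each, +1 to first 2
Round 4: Dunmere=22 Fernhollow=24 Greywater=23 Ironridge=23 → close Greywater (overflow 18)
  23÷3 = 7 each, +1 to first 2
Round 5: Dunmere=30 Fernhollow=32 Ironridge=30 → close Fernhollow (overflow 19)
  32÷2 = 16 each, +1 to first 0
Round 6: Dunmere=46 Ironridge=46 → close Dunmere (overflow 33)
  46÷1 = 46 each, +1 to first 0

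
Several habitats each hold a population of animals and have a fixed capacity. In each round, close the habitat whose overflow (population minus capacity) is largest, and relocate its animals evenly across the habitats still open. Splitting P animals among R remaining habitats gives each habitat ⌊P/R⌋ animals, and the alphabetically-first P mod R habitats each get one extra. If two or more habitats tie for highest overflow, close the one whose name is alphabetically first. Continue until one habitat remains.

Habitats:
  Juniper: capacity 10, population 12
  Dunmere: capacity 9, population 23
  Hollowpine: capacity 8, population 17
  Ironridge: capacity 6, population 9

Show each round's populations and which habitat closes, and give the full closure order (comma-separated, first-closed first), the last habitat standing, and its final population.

Round 1: Dunmere=23 Hollowpine=17 Ironridge=9 Juniper=12 → close Dunmere (overflow 14)
  23÷3 = 7 each, +1 to first 2
Round 2: Hollowpine=25 Ironridge=17 Juniper=19 → close Hollowpine (overflow 17)
  25÷2 = 12 each, +1 to first 1
Round 3: Ironridge=30 Juniper=31 → close Ironridge (overflow 24)
  30÷1 = 30 each, +1 to first 0

Closure order: Dunmere, Hollowpine, Ironridge
Last habitat: Juniper with 61 animals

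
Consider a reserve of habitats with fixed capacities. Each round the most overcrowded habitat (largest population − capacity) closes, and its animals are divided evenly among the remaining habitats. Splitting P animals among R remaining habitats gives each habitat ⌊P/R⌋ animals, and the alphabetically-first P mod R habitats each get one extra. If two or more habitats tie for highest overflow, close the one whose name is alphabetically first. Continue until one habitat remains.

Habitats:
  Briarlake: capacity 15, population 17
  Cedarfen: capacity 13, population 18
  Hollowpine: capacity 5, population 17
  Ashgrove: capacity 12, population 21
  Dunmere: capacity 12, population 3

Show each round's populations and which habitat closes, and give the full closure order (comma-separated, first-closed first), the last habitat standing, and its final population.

Closure order: Hollowpine, Ashgrove, Cedarfen, Briarlake
Last habitat: Dunmere with 76 animals

Round 1: Ashgrove=21 Briarlake=17 Cedarfen=18 Dunmere=3 Hollowpine=17 → close Hollowpine (overflow 12)
  17÷4 = 4 each, +1 to first 1
Round 2: Ashgrove=26 Briarlake=21 Cedarfen=22 Dunmere=7 → close Ashgrove (overflow 14)
  26÷3 = 8 each, +1 to first 2
Round 3: Briarlake=30 Cedarfen=31 Dunmere=15 → close Cedarfen (overflow 18)
  31÷2 = 15 each, +1 to first 1
Round 4: Briarlake=46 Dunmere=30 → close Briarlake (overflow 31)
  46÷1 = 46 each, +1 to first 0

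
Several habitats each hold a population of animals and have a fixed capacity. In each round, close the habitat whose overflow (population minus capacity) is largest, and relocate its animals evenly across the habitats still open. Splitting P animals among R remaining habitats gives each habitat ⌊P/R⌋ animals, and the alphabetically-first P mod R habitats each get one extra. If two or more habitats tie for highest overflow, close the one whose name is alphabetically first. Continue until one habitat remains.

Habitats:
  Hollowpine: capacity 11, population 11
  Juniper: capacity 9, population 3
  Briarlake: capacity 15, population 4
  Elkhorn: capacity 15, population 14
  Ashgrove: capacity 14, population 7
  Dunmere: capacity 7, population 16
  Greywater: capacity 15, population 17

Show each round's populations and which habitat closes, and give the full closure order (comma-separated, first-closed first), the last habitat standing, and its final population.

Round 1: Ashgrove=7 Briarlake=4 Dunmere=16 Elkhorn=14 Greywater=17 Hollowpine=11 Juniper=3 → close Dunmere (overflow 9)
  16÷6 = 2 each, +1 to first 4
Round 2: Ashgrove=10 Briarlake=7 Elkhorn=17 Greywater=20 Hollowpine=13 Juniper=5 → close Greywater (overflow 5)
  20÷5 = 4 each, +1 to first 0
Round 3: Ashgrove=14 Briarlake=11 Elkhorn=21 Hollowpine=17 Juniper=9 → close Elkhorn (overflow 6)
  21÷4 = 5 each, +1 to first 1
Round 4: Ashgrove=20 Briarlake=16 Hollowpine=22 Juniper=14 → close Hollowpine (overflow 11)
  22÷3 = 7 each, +1 to first 1
Round 5: Ashgrove=28 Briarlake=23 Juniper=21 → close Ashgrove (overflow 14)
  28÷2 = 14 each, +1 to first 0
Round 6: Briarlake=37 Juniper=35 → close Juniper (overflow 26)
  35÷1 = 35 each, +1 to first 0

Closure order: Dunmere, Greywater, Elkhorn, Hollowpine, Ashgrove, Juniper
Last habitat: Briarlake with 72 animals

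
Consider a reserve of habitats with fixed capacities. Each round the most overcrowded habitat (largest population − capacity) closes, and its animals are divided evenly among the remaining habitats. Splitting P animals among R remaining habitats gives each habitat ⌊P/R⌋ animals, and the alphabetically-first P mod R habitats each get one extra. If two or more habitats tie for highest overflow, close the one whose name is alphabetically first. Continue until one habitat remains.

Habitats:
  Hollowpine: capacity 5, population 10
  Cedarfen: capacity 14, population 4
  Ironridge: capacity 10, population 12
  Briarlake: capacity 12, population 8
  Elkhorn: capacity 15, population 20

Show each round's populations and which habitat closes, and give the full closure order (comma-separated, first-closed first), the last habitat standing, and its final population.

Closure order: Elkhorn, Hollowpine, Ironridge, Briarlake
Last habitat: Cedarfen with 54 animals

Round 1: Briarlake=8 Cedarfen=4 Elkhorn=20 Hollowpine=10 Ironridge=12 → close Elkhorn (overflow 5)
  20÷4 = 5 each, +1 to first 0
Round 2: Briarlake=13 Cedarfen=9 Hollowpine=15 Ironridge=17 → close Hollowpine (overflow 10)
  15÷3 = 5 each, +1 to first 0
Round 3: Briarlake=18 Cedarfen=14 Ironridge=22 → close Ironridge (overflow 12)
  22÷2 = 11 each, +1 to first 0
Round 4: Briarlake=29 Cedarfen=25 → close Briarlake (overflow 17)
  29÷1 = 29 each, +1 to first 0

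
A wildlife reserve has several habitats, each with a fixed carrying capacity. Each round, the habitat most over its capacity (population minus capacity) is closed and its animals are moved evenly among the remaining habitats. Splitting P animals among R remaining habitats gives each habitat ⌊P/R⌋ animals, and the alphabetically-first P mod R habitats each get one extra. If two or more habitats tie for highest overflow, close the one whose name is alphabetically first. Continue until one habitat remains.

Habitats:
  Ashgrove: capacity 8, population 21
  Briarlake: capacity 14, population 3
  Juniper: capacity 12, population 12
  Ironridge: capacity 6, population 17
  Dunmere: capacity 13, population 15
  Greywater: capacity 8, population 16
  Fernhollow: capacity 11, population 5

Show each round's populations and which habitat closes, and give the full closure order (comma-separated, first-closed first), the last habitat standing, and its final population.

Closure order: Ashgrove, Ironridge, Greywater, Dunmere, Juniper, Fernhollow
Last habitat: Briarlake with 89 animals

Round 1: Ashgrove=21 Briarlake=3 Dunmere=15 Fernhollow=5 Greywater=16 Ironridge=17 Juniper=12 → close Ashgrove (overflow 13)
  21÷6 = 3 each, +1 to first 3
Round 2: Briarlake=7 Dunmere=19 Fernhollow=9 Greywater=19 Ironridge=20 Juniper=15 → close Ironridge (overflow 14)
  20÷5 = 4 each, +1 to first 0
Round 3: Briarlake=11 Dunmere=23 Fernhollow=13 Greywater=23 Juniper=19 → close Greywater (overflow 15)
  23÷4 = 5 each, +1 to first 3
Round 4: Briarlake=17 Dunmere=29 Fernhollow=19 Juniper=24 → close Dunmere (overflow 16)
  29÷3 = 9 each, +1 to first 2
Round 5: Briarlake=27 Fernhollow=29 Juniper=33 → close Juniper (overflow 21)
  33÷2 = 16 each, +1 to first 1
Round 6: Briarlake=44 Fernhollow=45 → close Fernhollow (overflow 34)
  45÷1 = 45 each, +1 to first 0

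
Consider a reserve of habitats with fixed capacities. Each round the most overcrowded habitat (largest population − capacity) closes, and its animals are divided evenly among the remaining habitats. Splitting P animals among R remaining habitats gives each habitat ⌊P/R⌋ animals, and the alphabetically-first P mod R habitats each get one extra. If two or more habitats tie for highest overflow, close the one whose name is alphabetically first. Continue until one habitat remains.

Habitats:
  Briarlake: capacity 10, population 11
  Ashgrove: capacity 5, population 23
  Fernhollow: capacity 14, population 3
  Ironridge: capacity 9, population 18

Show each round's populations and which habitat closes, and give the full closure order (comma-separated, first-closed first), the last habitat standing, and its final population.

Closure order: Ashgrove, Ironridge, Briarlake
Last habitat: Fernhollow with 55 animals

Round 1: Ashgrove=23 Briarlake=11 Fernhollow=3 Ironridge=18 → close Ashgrove (overflow 18)
  23÷3 = 7 each, +1 to first 2
Round 2: Briarlake=19 Fernhollow=11 Ironridge=25 → close Ironridge (overflow 16)
  25÷2 = 12 each, +1 to first 1
Round 3: Briarlake=32 Fernhollow=23 → close Briarlake (overflow 22)
  32÷1 = 32 each, +1 to first 0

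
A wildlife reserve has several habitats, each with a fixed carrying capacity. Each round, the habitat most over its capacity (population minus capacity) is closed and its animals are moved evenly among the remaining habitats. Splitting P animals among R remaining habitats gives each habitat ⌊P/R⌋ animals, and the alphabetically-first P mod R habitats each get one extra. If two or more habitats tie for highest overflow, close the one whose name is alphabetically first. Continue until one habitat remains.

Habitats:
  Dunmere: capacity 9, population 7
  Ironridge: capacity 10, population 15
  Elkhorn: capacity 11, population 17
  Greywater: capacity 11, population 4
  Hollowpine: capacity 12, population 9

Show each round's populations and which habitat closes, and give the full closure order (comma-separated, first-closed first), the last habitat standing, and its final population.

Closure order: Elkhorn, Ironridge, Dunmere, Hollowpine
Last habitat: Greywater with 52 animals

Round 1: Dunmere=7 Elkhorn=17 Greywater=4 Hollowpine=9 Ironridge=15 → close Elkhorn (overflow 6)
  17÷4 = 4 each, +1 to first 1
Round 2: Dunmere=12 Greywater=8 Hollowpine=13 Ironridge=19 → close Ironridge (overflow 9)
  19÷3 = 6 each, +1 to first 1
Round 3: Dunmere=19 Greywater=14 Hollowpine=19 → close Dunmere (overflow 10)
  19÷2 = 9 each, +1 to first 1
Round 4: Greywater=24 Hollowpine=28 → close Hollowpine (overflow 16)
  28÷1 = 28 each, +1 to first 0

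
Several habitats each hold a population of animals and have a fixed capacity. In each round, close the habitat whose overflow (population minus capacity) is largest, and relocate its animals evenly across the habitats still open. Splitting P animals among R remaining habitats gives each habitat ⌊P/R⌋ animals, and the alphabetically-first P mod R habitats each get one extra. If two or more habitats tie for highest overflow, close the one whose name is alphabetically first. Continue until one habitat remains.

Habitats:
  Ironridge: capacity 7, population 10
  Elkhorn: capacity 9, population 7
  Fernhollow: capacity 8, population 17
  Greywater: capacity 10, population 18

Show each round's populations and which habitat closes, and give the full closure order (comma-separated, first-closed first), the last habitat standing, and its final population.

Closure order: Fernhollow, Greywater, Ironridge
Last habitat: Elkhorn with 52 animals

Round 1: Elkhorn=7 Fernhollow=17 Greywater=18 Ironridge=10 → close Fernhollow (overflow 9)
  17÷3 = 5 each, +1 to first 2
Round 2: Elkhorn=13 Greywater=24 Ironridge=15 → close Greywater (overflow 14)
  24÷2 = 12 each, +1 to first 0
Round 3: Elkhorn=25 Ironridge=27 → close Ironridge (overflow 20)
  27÷1 = 27 each, +1 to first 0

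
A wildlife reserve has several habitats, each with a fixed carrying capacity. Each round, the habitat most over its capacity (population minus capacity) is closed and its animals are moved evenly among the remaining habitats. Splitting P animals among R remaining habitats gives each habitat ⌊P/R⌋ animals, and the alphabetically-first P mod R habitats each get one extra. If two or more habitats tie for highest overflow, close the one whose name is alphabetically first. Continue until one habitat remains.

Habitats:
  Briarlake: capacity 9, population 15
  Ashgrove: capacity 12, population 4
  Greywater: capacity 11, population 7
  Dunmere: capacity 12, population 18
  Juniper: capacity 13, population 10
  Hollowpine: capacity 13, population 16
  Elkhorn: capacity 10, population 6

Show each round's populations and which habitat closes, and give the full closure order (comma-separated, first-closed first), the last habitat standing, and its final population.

Closure order: Briarlake, Dunmere, Hollowpine, Elkhorn, Juniper, Ashgrove
Last habitat: Greywater with 76 animals

Round 1: Ashgrove=4 Briarlake=15 Dunmere=18 Elkhorn=6 Greywater=7 Hollowpine=16 Juniper=10 → close Briarlake (overflow 6)
  15÷6 = 2 each, +1 to first 3
Round 2: Ashgrove=7 Dunmere=21 Elkhorn=9 Greywater=9 Hollowpine=18 Juniper=12 → close Dunmere (overflow 9)
  21÷5 = 4 each, +1 to first 1
Round 3: Ashgrove=12 Elkhorn=13 Greywater=13 Hollowpine=22 Juniper=16 → close Hollowpine (overflow 9)
  22÷4 = 5 each, +1 to first 2
Round 4: Ashgrove=18 Elkhorn=19 Greywater=18 Juniper=21 → close Elkhorn (overflow 9)
  19÷3 = 6 each, +1 to first 1
Round 5: Ashgrove=25 Greywater=24 Juniper=27 → close Juniper (overflow 14)
  27÷2 = 13 each, +1 to first 1
Round 6: Ashgrove=39 Greywater=37 → close Ashgrove (overflow 27)
  39÷1 = 39 each, +1 to first 0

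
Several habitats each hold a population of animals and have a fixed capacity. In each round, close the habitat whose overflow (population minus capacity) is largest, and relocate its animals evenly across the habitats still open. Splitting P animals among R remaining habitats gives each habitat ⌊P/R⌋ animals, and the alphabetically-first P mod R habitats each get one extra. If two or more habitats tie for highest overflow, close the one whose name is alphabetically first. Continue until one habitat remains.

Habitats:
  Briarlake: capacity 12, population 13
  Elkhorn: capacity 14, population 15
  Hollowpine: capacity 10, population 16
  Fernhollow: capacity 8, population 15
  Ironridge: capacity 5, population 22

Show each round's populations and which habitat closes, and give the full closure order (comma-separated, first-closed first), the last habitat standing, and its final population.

Closure order: Ironridge, Fernhollow, Hollowpine, Briarlake
Last habitat: Elkhorn with 81 animals

Round 1: Briarlake=13 Elkhorn=15 Fernhollow=15 Hollowpine=16 Ironridge=22 → close Ironridge (overflow 17)
  22÷4 = 5 each, +1 to first 2
Round 2: Briarlake=19 Elkhorn=21 Fernhollow=20 Hollowpine=21 → close Fernhollow (overflow 12)
  20÷3 = 6 each, +1 to first 2
Round 3: Briarlake=26 Elkhorn=28 Hollowpine=27 → close Hollowpine (overflow 17)
  27÷2 = 13 each, +1 to first 1
Round 4: Briarlake=40 Elkhorn=41 → close Briarlake (overflow 28)
  40÷1 = 40 each, +1 to first 0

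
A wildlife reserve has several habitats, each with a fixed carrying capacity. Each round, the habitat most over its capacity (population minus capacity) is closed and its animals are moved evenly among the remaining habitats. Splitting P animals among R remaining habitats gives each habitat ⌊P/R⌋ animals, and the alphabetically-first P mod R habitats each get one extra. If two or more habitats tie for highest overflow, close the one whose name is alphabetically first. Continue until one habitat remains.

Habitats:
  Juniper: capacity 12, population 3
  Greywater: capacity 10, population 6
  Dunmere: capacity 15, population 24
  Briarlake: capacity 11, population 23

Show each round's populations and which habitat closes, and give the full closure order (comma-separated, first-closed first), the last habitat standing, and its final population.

Closure order: Briarlake, Dunmere, Greywater
Last habitat: Juniper with 56 animals

Round 1: Briarlake=23 Dunmere=24 Greywater=6 Juniper=3 → close Briarlake (overflow 12)
  23÷3 = 7 each, +1 to first 2
Round 2: Dunmere=32 Greywater=14 Juniper=10 → close Dunmere (overflow 17)
  32÷2 = 16 each, +1 to first 0
Round 3: Greywater=30 Juniper=26 → close Greywater (overflow 20)
  30÷1 = 30 each, +1 to first 0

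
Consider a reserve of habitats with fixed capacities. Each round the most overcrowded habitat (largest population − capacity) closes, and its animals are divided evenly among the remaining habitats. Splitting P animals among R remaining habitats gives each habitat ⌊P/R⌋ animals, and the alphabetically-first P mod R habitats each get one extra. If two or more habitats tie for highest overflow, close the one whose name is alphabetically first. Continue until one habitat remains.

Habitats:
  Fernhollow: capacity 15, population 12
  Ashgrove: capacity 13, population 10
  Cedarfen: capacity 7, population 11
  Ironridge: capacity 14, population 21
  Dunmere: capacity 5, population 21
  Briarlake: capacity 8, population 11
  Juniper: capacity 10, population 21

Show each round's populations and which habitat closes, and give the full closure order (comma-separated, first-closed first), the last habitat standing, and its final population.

Closure order: Dunmere, Juniper, Ironridge, Cedarfen, Briarlake, Ashgrove
Last habitat: Fernhollow with 107 animals

Round 1: Ashgrove=10 Briarlake=11 Cedarfen=11 Dunmere=21 Fernhollow=12 Ironridge=21 Juniper=21 → close Dunmere (overflow 16)
  21÷6 = 3 each, +1 to first 3
Round 2: Ashgrove=14 Briarlake=15 Cedarfen=15 Fernhollow=15 Ironridge=24 Juniper=24 → close Juniper (overflow 14)
  24÷5 = 4 each, +1 to first 4
Round 3: Ashgrove=19 Briarlake=20 Cedarfen=20 Fernhollow=20 Ironridge=28 → close Ironridge (overflow 14)
  28÷4 = 7 each, +1 to first 0
Round 4: Ashgrove=26 Briarlake=27 Cedarfen=27 Fernhollow=27 → close Cedarfen (overflow 20)
  27÷3 = 9 each, +1 to first 0
Round 5: Ashgrove=35 Briarlake=36 Fernhollow=36 → close Briarlake (overflow 28)
  36÷2 = 18 each, +1 to first 0
Round 6: Ashgrove=53 Fernhollow=54 → close Ashgrove (overflow 40)
  53÷1 = 53 each, +1 to first 0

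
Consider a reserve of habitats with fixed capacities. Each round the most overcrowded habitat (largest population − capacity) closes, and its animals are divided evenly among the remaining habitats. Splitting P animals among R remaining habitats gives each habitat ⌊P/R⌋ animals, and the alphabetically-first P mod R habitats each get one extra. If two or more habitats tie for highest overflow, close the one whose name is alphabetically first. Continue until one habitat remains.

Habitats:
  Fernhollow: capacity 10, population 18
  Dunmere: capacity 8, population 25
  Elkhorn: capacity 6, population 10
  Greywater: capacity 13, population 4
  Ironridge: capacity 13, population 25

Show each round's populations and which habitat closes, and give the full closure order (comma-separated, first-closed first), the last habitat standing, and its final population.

Round 1: Dunmere=25 Elkhorn=10 Fernhollow=18 Greywater=4 Ironridge=25 → close Dunmere (overflow 17)
  25÷4 = 6 each, +1 to first 1
Round 2: Elkhorn=17 Fernhollow=24 Greywater=10 Ironridge=31 → close Ironridge (overflow 18)
  31÷3 = 10 each, +1 to first 1
Round 3: Elkhorn=28 Fernhollow=34 Greywater=20 → close Fernhollow (overflow 24)
  34÷2 = 17 each, +1 to first 0
Round 4: Elkhorn=45 Greywater=37 → close Elkhorn (overflow 39)
  45÷1 = 45 each, +1 to first 0

Closure order: Dunmere, Ironridge, Fernhollow, Elkhorn
Last habitat: Greywater with 82 animals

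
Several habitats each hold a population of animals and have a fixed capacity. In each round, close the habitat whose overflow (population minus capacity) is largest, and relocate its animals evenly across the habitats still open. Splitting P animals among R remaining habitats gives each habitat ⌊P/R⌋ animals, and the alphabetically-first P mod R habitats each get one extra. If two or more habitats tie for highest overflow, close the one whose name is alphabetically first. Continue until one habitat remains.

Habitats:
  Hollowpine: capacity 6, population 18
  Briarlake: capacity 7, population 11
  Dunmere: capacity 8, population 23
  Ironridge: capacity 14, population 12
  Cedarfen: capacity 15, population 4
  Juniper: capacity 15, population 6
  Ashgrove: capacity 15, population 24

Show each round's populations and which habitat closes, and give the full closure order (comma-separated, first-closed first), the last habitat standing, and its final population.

Closure order: Dunmere, Hollowpine, Ashgrove, Briarlake, Ironridge, Cedarfen
Last habitat: Juniper with 98 animals

Round 1: Ashgrove=24 Briarlake=11 Cedarfen=4 Dunmere=23 Hollowpine=18 Ironridge=12 Juniper=6 → close Dunmere (overflow 15)
  23÷6 = 3 each, +1 to first 5
Round 2: Ashgrove=28 Briarlake=15 Cedarfen=8 Hollowpine=22 Ironridge=16 Juniper=9 → close Hollowpine (overflow 16)
  22÷5 = 4 each, +1 to first 2
Round 3: Ashgrove=33 Briarlake=20 Cedarfen=12 Ironridge=20 Juniper=13 → close Ashgrove (overflow 18)
  33÷4 = 8 each, +1 to first 1
Round 4: Briarlake=29 Cedarfen=20 Ironridge=28 Juniper=21 → close Briarlake (overflow 22)
  29÷3 = 9 each, +1 to first 2
Round 5: Cedarfen=30 Ironridge=38 Juniper=30 → close Ironridge (overflow 24)
  38÷2 = 19 each, +1 to first 0
Round 6: Cedarfen=49 Juniper=49 → close Cedarfen (overflow 34)
  49÷1 = 49 each, +1 to first 0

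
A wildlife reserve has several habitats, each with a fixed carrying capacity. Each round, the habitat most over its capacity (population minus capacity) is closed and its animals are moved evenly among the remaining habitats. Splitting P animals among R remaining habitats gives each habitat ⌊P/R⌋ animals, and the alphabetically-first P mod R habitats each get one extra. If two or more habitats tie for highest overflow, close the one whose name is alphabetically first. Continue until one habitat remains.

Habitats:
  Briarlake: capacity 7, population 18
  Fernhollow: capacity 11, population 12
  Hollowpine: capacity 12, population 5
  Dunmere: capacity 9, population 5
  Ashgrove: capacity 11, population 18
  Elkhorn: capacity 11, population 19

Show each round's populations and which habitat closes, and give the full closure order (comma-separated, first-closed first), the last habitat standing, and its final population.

Round 1: Ashgrove=18 Briarlake=18 Dunmere=5 Elkhorn=19 Fernhollow=12 Hollowpine=5 → close Briarlake (overflow 11)
  18÷5 = 3 each, +1 to first 3
Round 2: Ashgrove=22 Dunmere=9 Elkhorn=23 Fernhollow=15 Hollowpine=8 → close Elkhorn (overflow 12)
  23÷4 = 5 each, +1 to first 3
Round 3: Ashgrove=28 Dunmere=15 Fernhollow=21 Hollowpine=13 → close Ashgrove (overflow 17)
  28÷3 = 9 each, +1 to first 1
Round 4: Dunmere=25 Fernhollow=30 Hollowpine=22 → close Fernhollow (overflow 19)
  30÷2 = 15 each, +1 to first 0
Round 5: Dunmere=40 Hollowpine=37 → close Dunmere (overflow 31)
  40÷1 = 40 each, +1 to first 0

Closure order: Briarlake, Elkhorn, Ashgrove, Fernhollow, Dunmere
Last habitat: Hollowpine with 77 animals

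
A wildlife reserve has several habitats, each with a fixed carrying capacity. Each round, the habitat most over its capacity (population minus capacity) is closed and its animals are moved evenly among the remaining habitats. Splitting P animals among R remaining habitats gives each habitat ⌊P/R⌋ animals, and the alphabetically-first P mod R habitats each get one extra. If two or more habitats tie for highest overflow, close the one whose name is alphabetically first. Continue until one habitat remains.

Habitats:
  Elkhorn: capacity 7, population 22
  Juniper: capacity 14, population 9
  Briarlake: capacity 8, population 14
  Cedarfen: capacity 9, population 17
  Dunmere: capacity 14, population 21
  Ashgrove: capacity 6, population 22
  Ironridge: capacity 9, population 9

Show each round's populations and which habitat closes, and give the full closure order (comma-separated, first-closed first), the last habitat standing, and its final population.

Closure order: Ashgrove, Elkhorn, Cedarfen, Briarlake, Dunmere, Ironridge
Last habitat: Juniper with 114 animals

Round 1: Ashgrove=22 Briarlake=14 Cedarfen=17 Dunmere=21 Elkhorn=22 Ironridge=9 Juniper=9 → close Ashgrove (overflow 16)
  22÷6 = 3 each, +1 to first 4
Round 2: Briarlake=18 Cedarfen=21 Dunmere=25 Elkhorn=26 Ironridge=12 Juniper=12 → close Elkhorn (overflow 19)
  26÷5 = 5 each, +1 to first 1
Round 3: Briarlake=24 Cedarfen=26 Dunmere=30 Ironridge=17 Juniper=17 → close Cedarfen (overflow 17)
  26÷4 = 6 each, +1 to first 2
Round 4: Briarlake=31 Dunmere=37 Ironridge=23 Juniper=23 → close Briarlake (overflow 23)
  31÷3 = 10 each, +1 to first 1
Round 5: Dunmere=48 Ironridge=33 Juniper=33 → close Dunmere (overflow 34)
  48÷2 = 24 each, +1 to first 0
Round 6: Ironridge=57 Juniper=57 → close Ironridge (overflow 48)
  57÷1 = 57 each, +1 to first 0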